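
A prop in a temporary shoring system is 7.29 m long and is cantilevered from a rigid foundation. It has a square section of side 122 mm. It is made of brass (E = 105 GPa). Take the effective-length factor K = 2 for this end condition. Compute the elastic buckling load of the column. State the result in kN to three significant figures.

P_cr ≈ 90.0 kN

I = a⁴/12 = 122⁴/12 = 1.846×10^7 mm⁴
I = 1.846×10^7 mm⁴ = 1.846×10^-5 m⁴
Effective length L_e = K·L = 2 × 7.29 = 14.58 m
P_cr = π²EI / L_e² = π² × 105×10⁹ × 1.846×10^-5 / 14.58² = 9.000×10^4 N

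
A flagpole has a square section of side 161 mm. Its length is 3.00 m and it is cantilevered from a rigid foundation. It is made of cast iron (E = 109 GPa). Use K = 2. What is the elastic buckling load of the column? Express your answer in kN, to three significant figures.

I = a⁴/12 = 161⁴/12 = 5.599×10^7 mm⁴
I = 5.599×10^7 mm⁴ = 5.599×10^-5 m⁴
Effective length L_e = K·L = 2 × 3.00 = 6.000 m
P_cr = π²EI / L_e² = π² × 109×10⁹ × 5.599×10^-5 / 6.000² = 1.673×10^6 N

P_cr ≈ 1670 kN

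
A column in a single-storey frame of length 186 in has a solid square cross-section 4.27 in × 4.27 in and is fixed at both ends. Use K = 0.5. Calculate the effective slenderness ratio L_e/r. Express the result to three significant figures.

λ ≈ 75.4

For a square r = a/√12 = 4.27/√12 = 1.233 in
L_e = K·L = 0.5 × 186 = 93.00 in
λ = L_e / r_min = 93.000 / 1.233 = 75.4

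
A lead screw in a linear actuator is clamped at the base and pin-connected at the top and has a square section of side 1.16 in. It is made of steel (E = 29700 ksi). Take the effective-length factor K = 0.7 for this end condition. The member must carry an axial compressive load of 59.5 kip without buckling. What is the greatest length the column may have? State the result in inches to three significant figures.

L_max ≈ 38.9 in

I = a⁴/12 = 1.16⁴/12 = 0.1509 in⁴
At the buckling limit P_cr = P = 5.950×10^4 lb
From P_cr = π²EI/(K·L)²:  L = (1/K)·√(π²EI/P_cr) = (1/0.7)·√(π²×2.97×10^7×0.1509/5.950×10^4)
L = 38.9 in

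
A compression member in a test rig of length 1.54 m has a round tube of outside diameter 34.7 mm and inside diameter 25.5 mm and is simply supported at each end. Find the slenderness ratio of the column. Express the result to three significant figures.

λ ≈ 143

d_o = 34.7 mm, d_i = 25.5 mm
I = π(d_o⁴ − d_i⁴)/64 = π(34.7⁴ − 25.50⁴)/64 = 5.041×10^4 mm⁴
A = 435.0 mm²;  r_min = √(I/A) = √(5.041×10^4/435.0) = 10.77 mm
L_e = K·L = 1 × 1.54 m = 1.540 m = 1540.0 mm
λ = L_e / r_min = 1540.0 / 10.77 = 143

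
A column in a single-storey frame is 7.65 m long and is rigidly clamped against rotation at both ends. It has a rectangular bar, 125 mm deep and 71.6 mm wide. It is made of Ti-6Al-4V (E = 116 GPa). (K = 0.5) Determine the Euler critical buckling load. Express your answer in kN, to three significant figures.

P_cr ≈ 299 kN

Buckling occurs about the weak axis: I_min = h·b³/12 with b = 71.6 mm (the shorter side).
I_min = 125×71.6³/12 = 3.824×10^6 mm⁴
I = 3.824×10^6 mm⁴ = 3.824×10^-6 m⁴
Effective length L_e = K·L = 0.5 × 7.65 = 3.825 m
P_cr = π²EI / L_e² = π² × 116×10⁹ × 3.824×10^-6 / 3.825² = 2.992×10^5 N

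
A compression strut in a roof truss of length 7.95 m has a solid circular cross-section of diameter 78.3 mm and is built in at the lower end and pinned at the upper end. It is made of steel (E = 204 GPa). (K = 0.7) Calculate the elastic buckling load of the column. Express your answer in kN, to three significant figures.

P_cr ≈ 120 kN

I = πd⁴/64 = π×78.3⁴/64 = 1.845×10^6 mm⁴
I = 1.845×10^6 mm⁴ = 1.845×10^-6 m⁴
Effective length L_e = K·L = 0.7 × 7.95 = 5.565 m
P_cr = π²EI / L_e² = π² × 204×10⁹ × 1.845×10^-6 / 5.565² = 1.200×10^5 N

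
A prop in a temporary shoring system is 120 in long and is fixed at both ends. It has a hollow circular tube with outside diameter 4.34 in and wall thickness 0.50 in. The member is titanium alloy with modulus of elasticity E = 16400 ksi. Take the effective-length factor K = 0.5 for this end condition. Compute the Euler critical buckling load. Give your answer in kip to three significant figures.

Inner diameter d_i = 4.34 − 2×0.50 = 3.340 in
I = π(d_o⁴ − d_i⁴)/64 = π(4.34⁴ − 3.340⁴)/64 = 11.31 in⁴
Effective length L_e = K·L = 0.5 × 120 = 60.00 in
P_cr = π²EI / L_e² = π² × 16400×10³ × 11.31 / 60.00² = 5.084×10^5 lb

P_cr ≈ 508 kip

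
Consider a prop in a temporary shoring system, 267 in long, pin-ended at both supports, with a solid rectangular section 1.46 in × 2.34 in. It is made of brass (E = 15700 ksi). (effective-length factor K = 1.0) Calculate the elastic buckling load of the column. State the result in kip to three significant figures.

Buckling occurs about the weak axis: I_min = h·b³/12 with b = 1.46 in (the shorter side).
I_min = 2.34×1.46³/12 = 0.6069 in⁴
Effective length L_e = K·L = 1 × 267 = 267.0 in
P_cr = π²EI / L_e² = π² × 15700×10³ × 0.6069 / 267.0² = 1.319×10^3 lb

P_cr ≈ 1.32 kip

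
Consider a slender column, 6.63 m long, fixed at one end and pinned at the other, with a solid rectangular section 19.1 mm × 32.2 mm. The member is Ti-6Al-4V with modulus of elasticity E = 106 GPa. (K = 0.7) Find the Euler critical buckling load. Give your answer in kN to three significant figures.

P_cr ≈ 0.908 kN

Buckling occurs about the weak axis: I_min = h·b³/12 with b = 19.1 mm (the shorter side).
I_min = 32.2×19.1³/12 = 1.870×10^4 mm⁴
I = 1.870×10^4 mm⁴ = 1.870×10^-8 m⁴
Effective length L_e = K·L = 0.7 × 6.63 = 4.641 m
P_cr = π²EI / L_e² = π² × 106×10⁹ × 1.870×10^-8 / 4.641² = 908.1 N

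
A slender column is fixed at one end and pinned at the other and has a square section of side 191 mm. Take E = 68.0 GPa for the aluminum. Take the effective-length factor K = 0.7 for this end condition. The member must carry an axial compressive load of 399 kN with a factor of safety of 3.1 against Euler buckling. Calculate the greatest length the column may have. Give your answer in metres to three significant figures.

L_max ≈ 11.1 m

I = a⁴/12 = 191⁴/12 = 1.109×10^8 mm⁴
I = 1.109×10^-4 m⁴
Required critical load P_cr = n·P = 3.1 × 399 = 1237 kN = 1.237×10^6 N
From P_cr = π²EI/(K·L)²:  L = (1/K)·√(π²EI/P_cr) = (1/0.7)·√(π²×6.80×10^10×1.109×10^-4/1.237×10^6)
L = 11.1 m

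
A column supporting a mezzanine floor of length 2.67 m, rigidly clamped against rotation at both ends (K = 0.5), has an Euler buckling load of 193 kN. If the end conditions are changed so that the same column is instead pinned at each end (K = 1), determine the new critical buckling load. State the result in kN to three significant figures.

P_cr ≈ 48.2 kN

P_cr ∝ 1/K², so P_cr,new = P_cr,old × (K_old/K_new)² = 193 × (0.5/1)²
= 193 × 0.2500 = 48.2 kN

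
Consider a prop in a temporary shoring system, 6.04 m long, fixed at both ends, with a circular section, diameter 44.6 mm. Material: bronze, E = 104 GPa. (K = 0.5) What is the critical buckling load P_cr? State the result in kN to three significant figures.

P_cr ≈ 21.9 kN

I = πd⁴/64 = π×44.6⁴/64 = 1.942×10^5 mm⁴
I = 1.942×10^5 mm⁴ = 1.942×10^-7 m⁴
Effective length L_e = K·L = 0.5 × 6.04 = 3.020 m
P_cr = π²EI / L_e² = π² × 104×10⁹ × 1.942×10^-7 / 3.020² = 2.186×10^4 N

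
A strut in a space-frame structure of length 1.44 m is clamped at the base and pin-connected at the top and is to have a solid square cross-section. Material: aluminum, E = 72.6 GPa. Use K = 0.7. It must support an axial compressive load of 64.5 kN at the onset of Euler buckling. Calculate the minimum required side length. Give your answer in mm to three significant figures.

L_e = K·L = 0.7 × 1.44 = 1.008 m
Required I = P_cr·L_e²/(π²E) = 6.450×10^4 × 1.008² / (π² × 7.26×10^10) = 9.146×10^-8 m⁴
I_req = 9.146×10^4 mm⁴
Solid square: I = a⁴/12  ⇒  a = (12I)^(1/4) = (12×9.146×10^4)^(1/4) = 32.4 mm

a ≈ 32.4 mm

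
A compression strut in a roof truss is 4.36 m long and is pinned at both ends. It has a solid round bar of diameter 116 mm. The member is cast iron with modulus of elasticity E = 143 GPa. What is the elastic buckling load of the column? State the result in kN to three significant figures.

P_cr ≈ 660 kN

I = πd⁴/64 = π×116⁴/64 = 8.888×10^6 mm⁴
I = 8.888×10^6 mm⁴ = 8.888×10^-6 m⁴
Effective length L_e = K·L = 1 × 4.36 = 4.360 m
P_cr = π²EI / L_e² = π² × 143×10⁹ × 8.888×10^-6 / 4.360² = 6.599×10^5 N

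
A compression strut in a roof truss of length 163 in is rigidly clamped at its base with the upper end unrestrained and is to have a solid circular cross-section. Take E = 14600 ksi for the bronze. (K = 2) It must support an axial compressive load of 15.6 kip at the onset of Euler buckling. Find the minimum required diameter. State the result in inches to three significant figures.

L_e = K·L = 2 × 163 = 326.0 in
Required I = P_cr·L_e²/(π²E) = 1.560×10^4 × 326.0² / (π² × 1.46×10^7) = 11.51 in⁴
Solid circle: I = πd⁴/64  ⇒  d = (64I/π)^(1/4) = (64×11.51/π)^(1/4) = 3.91 in

d ≈ 3.91 in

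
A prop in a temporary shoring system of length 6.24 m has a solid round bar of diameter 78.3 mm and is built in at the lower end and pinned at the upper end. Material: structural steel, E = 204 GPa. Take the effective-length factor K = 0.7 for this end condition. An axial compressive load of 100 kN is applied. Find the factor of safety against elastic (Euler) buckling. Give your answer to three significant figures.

I = πd⁴/64 = π×78.3⁴/64 = 1.845×10^6 mm⁴
I = 1.845×10^6 mm⁴ = 1.845×10^-6 m⁴
Effective length L_e = K·L = 0.7 × 6.24 = 4.368 m
P_cr = π²EI / L_e² = π² × 204×10⁹ × 1.845×10^-6 / 4.368² = 1.947×10^5 N
Factor of safety n = P_cr / P = 194.71 / 100 = 1.95

n ≈ 1.95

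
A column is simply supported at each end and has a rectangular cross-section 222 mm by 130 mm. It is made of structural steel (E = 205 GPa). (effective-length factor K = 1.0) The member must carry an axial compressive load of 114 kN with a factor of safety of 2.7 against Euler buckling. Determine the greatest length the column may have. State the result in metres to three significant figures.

L_max ≈ 16.3 m

Buckling occurs about the weak axis: I_min = h·b³/12 with b = 130 mm (the shorter side).
I_min = 222×130³/12 = 4.064×10^7 mm⁴
I = 4.064×10^-5 m⁴
Required critical load P_cr = n·P = 2.7 × 114 = 307.8 kN = 3.078×10^5 N
From P_cr = π²EI/(K·L)²:  L = (1/K)·√(π²EI/P_cr) = (1/1)·√(π²×2.05×10^11×4.064×10^-5/3.078×10^5)
L = 16.3 m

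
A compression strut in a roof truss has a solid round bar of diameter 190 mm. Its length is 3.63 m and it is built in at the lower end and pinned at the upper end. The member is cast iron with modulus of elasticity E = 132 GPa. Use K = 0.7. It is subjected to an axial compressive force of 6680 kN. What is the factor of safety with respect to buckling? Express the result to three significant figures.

n ≈ 1.93

I = πd⁴/64 = π×190⁴/64 = 6.397×10^7 mm⁴
I = 6.397×10^7 mm⁴ = 6.397×10^-5 m⁴
Effective length L_e = K·L = 0.7 × 3.63 = 2.541 m
P_cr = π²EI / L_e² = π² × 132×10⁹ × 6.397×10^-5 / 2.541² = 1.291×10^7 N
Factor of safety n = P_cr / P = 12908 / 6680 = 1.93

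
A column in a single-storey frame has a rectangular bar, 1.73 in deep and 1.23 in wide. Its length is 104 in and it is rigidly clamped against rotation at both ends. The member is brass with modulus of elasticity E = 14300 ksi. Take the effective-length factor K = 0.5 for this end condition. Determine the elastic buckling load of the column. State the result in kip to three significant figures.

Buckling occurs about the weak axis: I_min = h·b³/12 with b = 1.23 in (the shorter side).
I_min = 1.73×1.23³/12 = 0.2683 in⁴
Effective length L_e = K·L = 0.5 × 104 = 52.00 in
P_cr = π²EI / L_e² = π² × 14300×10³ × 0.2683 / 52.00² = 1.400×10^4 lb

P_cr ≈ 14.0 kip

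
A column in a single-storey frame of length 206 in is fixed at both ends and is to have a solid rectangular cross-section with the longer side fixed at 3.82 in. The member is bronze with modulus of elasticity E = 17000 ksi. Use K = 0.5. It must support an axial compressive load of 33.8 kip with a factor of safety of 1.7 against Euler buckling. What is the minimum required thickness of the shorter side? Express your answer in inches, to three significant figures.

Required P_cr = n·P = 1.7 × 33.8 = 57.46 kip
L_e = K·L = 0.5 × 206 = 103.0 in
Required I = P_cr·L_e²/(π²E) = 5.746×10^4 × 103.0² / (π² × 1.70×10^7) = 3.633 in⁴
Rectangle, weak axis: I_min = h·b³/12 with h = 3.82 in fixed  ⇒  b = (12I/h)^(1/3) = 2.25 in

b ≈ 2.25 in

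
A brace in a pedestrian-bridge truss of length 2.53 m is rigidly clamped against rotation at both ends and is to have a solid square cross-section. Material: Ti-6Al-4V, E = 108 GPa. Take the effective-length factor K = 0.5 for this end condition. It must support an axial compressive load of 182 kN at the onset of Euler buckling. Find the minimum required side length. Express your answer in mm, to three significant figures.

L_e = K·L = 0.5 × 2.53 = 1.265 m
Required I = P_cr·L_e²/(π²E) = 1.820×10^5 × 1.265² / (π² × 1.08×10^11) = 2.732×10^-7 m⁴
I_req = 2.732×10^5 mm⁴
Solid square: I = a⁴/12  ⇒  a = (12I)^(1/4) = (12×2.732×10^5)^(1/4) = 42.6 mm

a ≈ 42.6 mm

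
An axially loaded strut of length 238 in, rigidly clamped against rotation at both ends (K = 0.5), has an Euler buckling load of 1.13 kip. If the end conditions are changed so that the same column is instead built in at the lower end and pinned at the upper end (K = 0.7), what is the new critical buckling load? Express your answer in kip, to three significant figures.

P_cr ∝ 1/K², so P_cr,new = P_cr,old × (K_old/K_new)² = 1.13 × (0.5/0.7)²
= 1.13 × 0.5102 = 0.577 kip

P_cr ≈ 0.577 kip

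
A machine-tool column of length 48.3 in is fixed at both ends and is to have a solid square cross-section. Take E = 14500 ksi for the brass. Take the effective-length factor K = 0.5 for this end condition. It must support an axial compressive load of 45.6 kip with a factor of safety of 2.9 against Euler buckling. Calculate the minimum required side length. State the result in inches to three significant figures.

Required P_cr = n·P = 2.9 × 45.6 = 132.2 kip
L_e = K·L = 0.5 × 48.3 = 24.15 in
Required I = P_cr·L_e²/(π²E) = 1.322×10^5 × 24.15² / (π² × 1.45×10^7) = 0.5389 in⁴
Solid square: I = a⁴/12  ⇒  a = (12I)^(1/4) = (12×0.5389)^(1/4) = 1.59 in

a ≈ 1.59 in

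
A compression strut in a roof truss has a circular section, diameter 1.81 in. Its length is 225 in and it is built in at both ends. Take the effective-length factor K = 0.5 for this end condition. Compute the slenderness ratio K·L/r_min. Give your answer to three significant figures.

For a solid circle r = d/4 = 1.81/4 = 0.4525 in
L_e = K·L = 0.5 × 225 = 112.5 in
λ = L_e / r_min = 112.50 / 0.4525 = 249

λ ≈ 249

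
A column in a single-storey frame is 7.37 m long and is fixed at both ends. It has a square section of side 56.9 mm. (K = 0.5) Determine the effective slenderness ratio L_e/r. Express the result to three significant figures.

λ ≈ 224

For a square r = a/√12 = 56.9/√12 = 16.43 mm
L_e = K·L = 0.5 × 7.37 m = 3.685 m = 3685.0 mm
λ = L_e / r_min = 3685.0 / 16.43 = 224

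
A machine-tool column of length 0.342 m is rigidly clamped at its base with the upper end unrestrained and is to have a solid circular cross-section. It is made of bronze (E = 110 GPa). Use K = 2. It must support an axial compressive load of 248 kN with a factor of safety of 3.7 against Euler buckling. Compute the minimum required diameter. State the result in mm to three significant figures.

d ≈ 53.3 mm

Required P_cr = n·P = 3.7 × 248 = 917.6 kN
L_e = K·L = 2 × 0.342 = 0.6840 m
Required I = P_cr·L_e²/(π²E) = 9.176×10^5 × 0.6840² / (π² × 1.10×10^11) = 3.954×10^-7 m⁴
I_req = 3.954×10^5 mm⁴
Solid circle: I = πd⁴/64  ⇒  d = (64I/π)^(1/4) = (64×3.954×10^5/π)^(1/4) = 53.3 mm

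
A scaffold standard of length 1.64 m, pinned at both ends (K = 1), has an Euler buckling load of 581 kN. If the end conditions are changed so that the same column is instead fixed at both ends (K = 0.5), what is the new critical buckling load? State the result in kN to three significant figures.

P_cr ≈ 2320 kN

P_cr ∝ 1/K², so P_cr,new = P_cr,old × (K_old/K_new)² = 581 × (1/0.5)²
= 581 × 4.000 = 2320 kN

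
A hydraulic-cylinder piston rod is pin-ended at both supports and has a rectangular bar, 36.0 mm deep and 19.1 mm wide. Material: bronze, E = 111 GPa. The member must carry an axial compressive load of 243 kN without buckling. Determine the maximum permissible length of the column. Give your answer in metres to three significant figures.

L_max ≈ 0.307 m

Buckling occurs about the weak axis: I_min = h·b³/12 with b = 19.1 mm (the shorter side).
I_min = 36.0×19.1³/12 = 2.090×10^4 mm⁴
I = 2.090×10^-8 m⁴
At the buckling limit P_cr = P = 2.430×10^5 N
From P_cr = π²EI/(K·L)²:  L = (1/K)·√(π²EI/P_cr) = (1/1)·√(π²×1.11×10^11×2.090×10^-8/2.430×10^5)
L = 0.307 m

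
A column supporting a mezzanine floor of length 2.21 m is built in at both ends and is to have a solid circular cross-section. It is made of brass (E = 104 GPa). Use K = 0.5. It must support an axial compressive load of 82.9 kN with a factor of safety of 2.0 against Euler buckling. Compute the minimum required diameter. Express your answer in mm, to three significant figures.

d ≈ 44.8 mm

Required P_cr = n·P = 2.0 × 82.9 = 165.8 kN
L_e = K·L = 0.5 × 2.21 = 1.105 m
Required I = P_cr·L_e²/(π²E) = 1.658×10^5 × 1.105² / (π² × 1.04×10^11) = 1.972×10^-7 m⁴
I_req = 1.972×10^5 mm⁴
Solid circle: I = πd⁴/64  ⇒  d = (64I/π)^(1/4) = (64×1.972×10^5/π)^(1/4) = 44.8 mm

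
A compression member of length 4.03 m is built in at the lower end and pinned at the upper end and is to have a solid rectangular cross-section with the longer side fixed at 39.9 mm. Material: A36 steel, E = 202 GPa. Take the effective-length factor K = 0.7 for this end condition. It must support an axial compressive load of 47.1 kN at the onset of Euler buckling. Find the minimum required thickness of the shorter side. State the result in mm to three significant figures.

b ≈ 38.4 mm

L_e = K·L = 0.7 × 4.03 = 2.821 m
Required I = P_cr·L_e²/(π²E) = 4.710×10^4 × 2.821² / (π² × 2.02×10^11) = 1.880×10^-7 m⁴
I_req = 1.880×10^5 mm⁴
Rectangle, weak axis: I_min = h·b³/12 with h = 39.9 mm fixed  ⇒  b = (12I/h)^(1/3) = 38.4 mm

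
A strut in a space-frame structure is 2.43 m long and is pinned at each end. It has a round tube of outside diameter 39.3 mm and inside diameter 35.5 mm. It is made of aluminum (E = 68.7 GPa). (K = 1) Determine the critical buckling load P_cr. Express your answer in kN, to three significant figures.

P_cr ≈ 4.49 kN

d_o = 39.3 mm, d_i = 35.5 mm
I = π(d_o⁴ − d_i⁴)/64 = π(39.3⁴ − 35.50⁴)/64 = 3.913×10^4 mm⁴
I = 3.913×10^4 mm⁴ = 3.913×10^-8 m⁴
Effective length L_e = K·L = 1 × 2.43 = 2.430 m
P_cr = π²EI / L_e² = π² × 68.7×10⁹ × 3.913×10^-8 / 2.430² = 4.494×10^3 N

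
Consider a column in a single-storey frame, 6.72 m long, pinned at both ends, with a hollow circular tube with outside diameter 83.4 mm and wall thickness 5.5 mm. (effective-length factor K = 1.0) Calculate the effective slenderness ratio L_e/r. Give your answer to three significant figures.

Inner diameter d_i = 83.4 − 2×5.5 = 72.40 mm
I = π(d_o⁴ − d_i⁴)/64 = π(83.4⁴ − 72.40⁴)/64 = 1.026×10^6 mm⁴
A = 1.346×10^3 mm²;  r_min = √(I/A) = √(1.026×10^6/1.346×10^3) = 27.61 mm
L_e = K·L = 1 × 6.72 m = 6.720 m = 6720.0 mm
λ = L_e / r_min = 6720.0 / 27.61 = 243

λ ≈ 243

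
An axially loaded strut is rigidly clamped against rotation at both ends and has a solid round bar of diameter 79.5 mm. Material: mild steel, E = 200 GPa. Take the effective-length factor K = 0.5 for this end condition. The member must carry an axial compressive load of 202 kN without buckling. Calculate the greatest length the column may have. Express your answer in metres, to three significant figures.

I = πd⁴/64 = π×79.5⁴/64 = 1.961×10^6 mm⁴
I = 1.961×10^-6 m⁴
At the buckling limit P_cr = P = 2.020×10^5 N
From P_cr = π²EI/(K·L)²:  L = (1/K)·√(π²EI/P_cr) = (1/0.5)·√(π²×2.00×10^11×1.961×10^-6/2.020×10^5)
L = 8.75 m

L_max ≈ 8.75 m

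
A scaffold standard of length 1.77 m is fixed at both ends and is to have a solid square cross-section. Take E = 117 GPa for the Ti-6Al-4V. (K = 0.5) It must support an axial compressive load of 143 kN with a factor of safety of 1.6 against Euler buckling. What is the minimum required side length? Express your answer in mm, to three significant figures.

a ≈ 36.9 mm

Required P_cr = n·P = 1.6 × 143 = 228.8 kN
L_e = K·L = 0.5 × 1.77 = 0.8850 m
Required I = P_cr·L_e²/(π²E) = 2.288×10^5 × 0.8850² / (π² × 1.17×10^11) = 1.552×10^-7 m⁴
I_req = 1.552×10^5 mm⁴
Solid square: I = a⁴/12  ⇒  a = (12I)^(1/4) = (12×1.552×10^5)^(1/4) = 36.9 mm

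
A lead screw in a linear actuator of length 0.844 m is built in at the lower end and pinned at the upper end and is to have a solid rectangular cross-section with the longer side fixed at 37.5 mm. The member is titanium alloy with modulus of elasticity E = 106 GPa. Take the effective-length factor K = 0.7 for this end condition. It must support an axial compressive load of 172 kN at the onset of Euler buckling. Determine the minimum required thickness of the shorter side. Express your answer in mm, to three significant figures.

b ≈ 26.4 mm

L_e = K·L = 0.7 × 0.844 = 0.5908 m
Required I = P_cr·L_e²/(π²E) = 1.720×10^5 × 0.5908² / (π² × 1.06×10^11) = 5.739×10^-8 m⁴
I_req = 5.739×10^4 mm⁴
Rectangle, weak axis: I_min = h·b³/12 with h = 37.5 mm fixed  ⇒  b = (12I/h)^(1/3) = 26.4 mm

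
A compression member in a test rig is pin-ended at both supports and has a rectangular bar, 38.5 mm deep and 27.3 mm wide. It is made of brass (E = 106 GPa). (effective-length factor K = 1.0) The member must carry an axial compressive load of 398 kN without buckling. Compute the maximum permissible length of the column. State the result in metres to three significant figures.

Buckling occurs about the weak axis: I_min = h·b³/12 with b = 27.3 mm (the shorter side).
I_min = 38.5×27.3³/12 = 6.528×10^4 mm⁴
I = 6.528×10^-8 m⁴
At the buckling limit P_cr = P = 3.980×10^5 N
From P_cr = π²EI/(K·L)²:  L = (1/K)·√(π²EI/P_cr) = (1/1)·√(π²×1.06×10^11×6.528×10^-8/3.980×10^5)
L = 0.414 m

L_max ≈ 0.414 m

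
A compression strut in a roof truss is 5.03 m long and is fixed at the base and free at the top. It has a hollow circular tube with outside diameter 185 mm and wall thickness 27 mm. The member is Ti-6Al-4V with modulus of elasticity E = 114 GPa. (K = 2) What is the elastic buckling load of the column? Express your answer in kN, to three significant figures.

P_cr ≈ 479 kN

Inner diameter d_i = 185 − 2×27 = 131.0 mm
I = π(d_o⁴ − d_i⁴)/64 = π(185⁴ − 131.0⁴)/64 = 4.304×10^7 mm⁴
I = 4.304×10^7 mm⁴ = 4.304×10^-5 m⁴
Effective length L_e = K·L = 2 × 5.03 = 10.06 m
P_cr = π²EI / L_e² = π² × 114×10⁹ × 4.304×10^-5 / 10.06² = 4.785×10^5 N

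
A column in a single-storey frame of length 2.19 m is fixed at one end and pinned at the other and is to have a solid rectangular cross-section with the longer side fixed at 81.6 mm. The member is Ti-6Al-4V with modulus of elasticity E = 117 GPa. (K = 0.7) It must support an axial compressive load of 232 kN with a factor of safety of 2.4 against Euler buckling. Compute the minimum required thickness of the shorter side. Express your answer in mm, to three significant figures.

b ≈ 55.0 mm

Required P_cr = n·P = 2.4 × 232 = 556.8 kN
L_e = K·L = 0.7 × 2.19 = 1.533 m
Required I = P_cr·L_e²/(π²E) = 5.568×10^5 × 1.533² / (π² × 1.17×10^11) = 1.133×10^-6 m⁴
I_req = 1.133×10^6 mm⁴
Rectangle, weak axis: I_min = h·b³/12 with h = 81.6 mm fixed  ⇒  b = (12I/h)^(1/3) = 55.0 mm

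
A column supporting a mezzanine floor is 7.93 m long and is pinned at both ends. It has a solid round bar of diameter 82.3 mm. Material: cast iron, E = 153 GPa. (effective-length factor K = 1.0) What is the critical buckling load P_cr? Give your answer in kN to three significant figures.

I = πd⁴/64 = π×82.3⁴/64 = 2.252×10^6 mm⁴
I = 2.252×10^6 mm⁴ = 2.252×10^-6 m⁴
Effective length L_e = K·L = 1 × 7.93 = 7.930 m
P_cr = π²EI / L_e² = π² × 153×10⁹ × 2.252×10^-6 / 7.930² = 5.408×10^4 N

P_cr ≈ 54.1 kN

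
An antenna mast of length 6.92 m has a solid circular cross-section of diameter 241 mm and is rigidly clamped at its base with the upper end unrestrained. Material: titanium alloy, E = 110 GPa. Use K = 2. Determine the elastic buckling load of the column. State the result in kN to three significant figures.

P_cr ≈ 939 kN

I = πd⁴/64 = π×241⁴/64 = 1.656×10^8 mm⁴
I = 1.656×10^8 mm⁴ = 1.656×10^-4 m⁴
Effective length L_e = K·L = 2 × 6.92 = 13.84 m
P_cr = π²EI / L_e² = π² × 110×10⁹ × 1.656×10^-4 / 13.84² = 9.386×10^5 N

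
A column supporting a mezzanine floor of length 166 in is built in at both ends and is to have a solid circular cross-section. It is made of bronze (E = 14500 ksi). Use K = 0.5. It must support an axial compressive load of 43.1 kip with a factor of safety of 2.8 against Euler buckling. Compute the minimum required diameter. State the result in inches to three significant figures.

d ≈ 3.30 in

Required P_cr = n·P = 2.8 × 43.1 = 120.7 kip
L_e = K·L = 0.5 × 166 = 83.00 in
Required I = P_cr·L_e²/(π²E) = 1.207×10^5 × 83.00² / (π² × 1.45×10^7) = 5.809 in⁴
Solid circle: I = πd⁴/64  ⇒  d = (64I/π)^(1/4) = (64×5.809/π)^(1/4) = 3.30 in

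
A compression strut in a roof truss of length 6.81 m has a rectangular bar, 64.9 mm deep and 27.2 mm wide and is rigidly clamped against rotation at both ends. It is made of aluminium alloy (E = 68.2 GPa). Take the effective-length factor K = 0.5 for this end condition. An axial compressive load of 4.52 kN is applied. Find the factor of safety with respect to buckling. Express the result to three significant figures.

Buckling occurs about the weak axis: I_min = h·b³/12 with b = 27.2 mm (the shorter side).
I_min = 64.9×27.2³/12 = 1.088×10^5 mm⁴
I = 1.088×10^5 mm⁴ = 1.088×10^-7 m⁴
Effective length L_e = K·L = 0.5 × 6.81 = 3.405 m
P_cr = π²EI / L_e² = π² × 68.2×10⁹ × 1.088×10^-7 / 3.405² = 6.319×10^3 N
Factor of safety n = P_cr / P = 6.3186 / 4.52 = 1.40

n ≈ 1.40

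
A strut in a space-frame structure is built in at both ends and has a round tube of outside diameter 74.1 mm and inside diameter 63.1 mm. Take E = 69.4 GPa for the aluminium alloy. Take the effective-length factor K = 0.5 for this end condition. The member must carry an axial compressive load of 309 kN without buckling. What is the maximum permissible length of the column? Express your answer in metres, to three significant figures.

d_o = 74.1 mm, d_i = 63.1 mm
I = π(d_o⁴ − d_i⁴)/64 = π(74.1⁴ − 63.10⁴)/64 = 7.017×10^5 mm⁴
I = 7.017×10^-7 m⁴
At the buckling limit P_cr = P = 3.090×10^5 N
From P_cr = π²EI/(K·L)²:  L = (1/K)·√(π²EI/P_cr) = (1/0.5)·√(π²×6.94×10^10×7.017×10^-7/3.090×10^5)
L = 2.49 m

L_max ≈ 2.49 m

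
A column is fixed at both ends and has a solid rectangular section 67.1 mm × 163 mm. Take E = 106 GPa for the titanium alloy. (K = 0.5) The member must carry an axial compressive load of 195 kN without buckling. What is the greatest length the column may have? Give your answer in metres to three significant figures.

Buckling occurs about the weak axis: I_min = h·b³/12 with b = 67.1 mm (the shorter side).
I_min = 163×67.1³/12 = 4.104×10^6 mm⁴
I = 4.104×10^-6 m⁴
At the buckling limit P_cr = P = 1.950×10^5 N
From P_cr = π²EI/(K·L)²:  L = (1/K)·√(π²EI/P_cr) = (1/0.5)·√(π²×1.06×10^11×4.104×10^-6/1.950×10^5)
L = 9.38 m

L_max ≈ 9.38 m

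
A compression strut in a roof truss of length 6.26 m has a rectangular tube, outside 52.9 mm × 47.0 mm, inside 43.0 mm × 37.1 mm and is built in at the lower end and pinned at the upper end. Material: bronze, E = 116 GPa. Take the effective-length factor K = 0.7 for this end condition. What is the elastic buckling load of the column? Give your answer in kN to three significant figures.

P_cr ≈ 16.4 kN

Weak-axis I_min = (h_o·b_o³ − h_i·b_i³)/12 with b_o = 47.0, b_i = 37.10 mm (shorter outer/inner sides).
I_min = (52.9×47.0³ − 43.00×37.10³)/12 = 2.747×10^5 mm⁴
I = 2.747×10^5 mm⁴ = 2.747×10^-7 m⁴
Effective length L_e = K·L = 0.7 × 6.26 = 4.382 m
P_cr = π²EI / L_e² = π² × 116×10⁹ × 2.747×10^-7 / 4.382² = 1.638×10^4 N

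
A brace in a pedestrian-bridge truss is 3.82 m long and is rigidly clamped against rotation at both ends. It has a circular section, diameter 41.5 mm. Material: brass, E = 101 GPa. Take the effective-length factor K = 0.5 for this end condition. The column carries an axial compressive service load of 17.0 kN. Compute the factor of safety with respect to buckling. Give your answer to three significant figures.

I = πd⁴/64 = π×41.5⁴/64 = 1.456×10^5 mm⁴
I = 1.456×10^5 mm⁴ = 1.456×10^-7 m⁴
Effective length L_e = K·L = 0.5 × 3.82 = 1.910 m
P_cr = π²EI / L_e² = π² × 101×10⁹ × 1.456×10^-7 / 1.910² = 3.978×10^4 N
Factor of safety n = P_cr / P = 39.785 / 17.0 = 2.34

n ≈ 2.34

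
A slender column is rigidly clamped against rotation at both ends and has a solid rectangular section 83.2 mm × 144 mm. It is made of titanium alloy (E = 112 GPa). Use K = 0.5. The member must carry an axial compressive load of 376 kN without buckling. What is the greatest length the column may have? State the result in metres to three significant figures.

Buckling occurs about the weak axis: I_min = h·b³/12 with b = 83.2 mm (the shorter side).
I_min = 144×83.2³/12 = 6.911×10^6 mm⁴
I = 6.911×10^-6 m⁴
At the buckling limit P_cr = P = 3.760×10^5 N
From P_cr = π²EI/(K·L)²:  L = (1/K)·√(π²EI/P_cr) = (1/0.5)·√(π²×1.12×10^11×6.911×10^-6/3.760×10^5)
L = 9.02 m

L_max ≈ 9.02 m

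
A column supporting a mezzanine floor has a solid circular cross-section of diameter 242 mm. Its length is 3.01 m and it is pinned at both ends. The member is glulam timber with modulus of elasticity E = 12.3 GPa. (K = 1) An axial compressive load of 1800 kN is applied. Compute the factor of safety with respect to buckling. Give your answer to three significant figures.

n ≈ 1.25

I = πd⁴/64 = π×242⁴/64 = 1.684×10^8 mm⁴
I = 1.684×10^8 mm⁴ = 1.684×10^-4 m⁴
Effective length L_e = K·L = 1 × 3.01 = 3.010 m
P_cr = π²EI / L_e² = π² × 12.3×10⁹ × 1.684×10^-4 / 3.010² = 2.256×10^6 N
Factor of safety n = P_cr / P = 2255.8 / 1800 = 1.25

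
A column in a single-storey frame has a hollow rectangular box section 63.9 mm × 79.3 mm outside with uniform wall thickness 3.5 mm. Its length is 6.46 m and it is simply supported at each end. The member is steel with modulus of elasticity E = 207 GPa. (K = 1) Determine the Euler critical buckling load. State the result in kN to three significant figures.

Inner dimensions: h_i = 79.3 − 2×3.5 = 72.30 mm, b_i = 63.9 − 2×3.5 = 56.90 mm
Weak-axis I_min = (h_o·b_o³ − h_i·b_i³)/12 with b_o = 63.9, b_i = 56.90 mm (shorter outer/inner sides).
I_min = (79.3×63.9³ − 72.30×56.90³)/12 = 6.143×10^5 mm⁴
I = 6.143×10^5 mm⁴ = 6.143×10^-7 m⁴
Effective length L_e = K·L = 1 × 6.46 = 6.460 m
P_cr = π²EI / L_e² = π² × 207×10⁹ × 6.143×10^-7 / 6.460² = 3.007×10^4 N

P_cr ≈ 30.1 kN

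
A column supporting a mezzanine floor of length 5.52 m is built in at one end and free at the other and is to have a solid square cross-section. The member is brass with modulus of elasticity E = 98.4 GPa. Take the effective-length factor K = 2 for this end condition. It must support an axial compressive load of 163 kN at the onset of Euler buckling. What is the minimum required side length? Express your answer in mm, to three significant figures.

a ≈ 125 mm

L_e = K·L = 2 × 5.52 = 11.04 m
Required I = P_cr·L_e²/(π²E) = 1.630×10^5 × 11.04² / (π² × 9.84×10^10) = 2.046×10^-5 m⁴
I_req = 2.046×10^7 mm⁴
Solid square: I = a⁴/12  ⇒  a = (12I)^(1/4) = (12×2.046×10^7)^(1/4) = 125 mm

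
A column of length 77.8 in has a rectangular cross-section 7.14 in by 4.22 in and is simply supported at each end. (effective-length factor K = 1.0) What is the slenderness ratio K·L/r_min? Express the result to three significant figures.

λ ≈ 63.9

For a rectangle r_min = b/√12 = 4.22/√12 = 1.218 in
L_e = K·L = 1 × 77.8 = 77.80 in
λ = L_e / r_min = 77.800 / 1.218 = 63.9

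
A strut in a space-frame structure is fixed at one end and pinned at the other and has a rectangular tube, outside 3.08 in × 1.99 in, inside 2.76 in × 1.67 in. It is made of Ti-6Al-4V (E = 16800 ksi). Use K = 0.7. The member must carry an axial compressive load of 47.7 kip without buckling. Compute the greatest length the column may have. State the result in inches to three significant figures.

L_max ≈ 82.2 in

Weak-axis I_min = (h_o·b_o³ − h_i·b_i³)/12 with b_o = 1.99, b_i = 1.670 in (shorter outer/inner sides).
I_min = (3.08×1.99³ − 2.760×1.670³)/12 = 0.9515 in⁴
At the buckling limit P_cr = P = 4.770×10^4 lb
From P_cr = π²EI/(K·L)²:  L = (1/K)·√(π²EI/P_cr) = (1/0.7)·√(π²×1.68×10^7×0.9515/4.770×10^4)
L = 82.2 in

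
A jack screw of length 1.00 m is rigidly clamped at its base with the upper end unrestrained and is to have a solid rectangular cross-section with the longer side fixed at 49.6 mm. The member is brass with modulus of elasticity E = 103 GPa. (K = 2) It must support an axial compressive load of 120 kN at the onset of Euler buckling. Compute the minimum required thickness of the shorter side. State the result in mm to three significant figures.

L_e = K·L = 2 × 1.00 = 2.000 m
Required I = P_cr·L_e²/(π²E) = 1.200×10^5 × 2.000² / (π² × 1.03×10^11) = 4.722×10^-7 m⁴
I_req = 4.722×10^5 mm⁴
Rectangle, weak axis: I_min = h·b³/12 with h = 49.6 mm fixed  ⇒  b = (12I/h)^(1/3) = 48.5 mm

b ≈ 48.5 mm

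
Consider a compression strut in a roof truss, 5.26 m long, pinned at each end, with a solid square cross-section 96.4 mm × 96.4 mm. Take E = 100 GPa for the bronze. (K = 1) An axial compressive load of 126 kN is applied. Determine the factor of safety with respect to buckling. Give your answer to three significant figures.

n ≈ 2.04

I = a⁴/12 = 96.4⁴/12 = 7.197×10^6 mm⁴
I = 7.197×10^6 mm⁴ = 7.197×10^-6 m⁴
Effective length L_e = K·L = 1 × 5.26 = 5.260 m
P_cr = π²EI / L_e² = π² × 100×10⁹ × 7.197×10^-6 / 5.260² = 2.567×10^5 N
Factor of safety n = P_cr / P = 256.72 / 126 = 2.04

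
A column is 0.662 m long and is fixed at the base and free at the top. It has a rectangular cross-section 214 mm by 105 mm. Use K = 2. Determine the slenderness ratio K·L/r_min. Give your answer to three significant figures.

For a rectangle r_min = b/√12 = 105/√12 = 30.31 mm
L_e = K·L = 2 × 0.662 m = 1.324 m = 1324.0 mm
λ = L_e / r_min = 1324.0 / 30.31 = 43.7

λ ≈ 43.7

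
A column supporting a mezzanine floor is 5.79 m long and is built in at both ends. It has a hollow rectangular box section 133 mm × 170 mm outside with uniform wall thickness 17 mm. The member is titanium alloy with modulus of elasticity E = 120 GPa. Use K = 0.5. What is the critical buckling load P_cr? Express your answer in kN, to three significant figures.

P_cr ≈ 3160 kN

Inner dimensions: h_i = 170 − 2×17 = 136.0 mm, b_i = 133 − 2×17 = 99.00 mm
Weak-axis I_min = (h_o·b_o³ − h_i·b_i³)/12 with b_o = 133, b_i = 99.00 mm (shorter outer/inner sides).
I_min = (170×133³ − 136.0×99.00³)/12 = 2.233×10^7 mm⁴
I = 2.233×10^7 mm⁴ = 2.233×10^-5 m⁴
Effective length L_e = K·L = 0.5 × 5.79 = 2.895 m
P_cr = π²EI / L_e² = π² × 120×10⁹ × 2.233×10^-5 / 2.895² = 3.156×10^6 N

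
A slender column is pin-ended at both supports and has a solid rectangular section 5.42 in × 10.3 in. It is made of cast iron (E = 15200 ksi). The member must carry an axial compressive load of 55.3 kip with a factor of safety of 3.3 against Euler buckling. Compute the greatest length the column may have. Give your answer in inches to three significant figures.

Buckling occurs about the weak axis: I_min = h·b³/12 with b = 5.42 in (the shorter side).
I_min = 10.3×5.42³/12 = 136.7 in⁴
Required critical load P_cr = n·P = 3.3 × 55.3 = 182.5 kip = 1.825×10^5 lb
From P_cr = π²EI/(K·L)²:  L = (1/K)·√(π²EI/P_cr) = (1/1)·√(π²×1.52×10^7×136.7/1.825×10^5)
L = 335 in

L_max ≈ 335 in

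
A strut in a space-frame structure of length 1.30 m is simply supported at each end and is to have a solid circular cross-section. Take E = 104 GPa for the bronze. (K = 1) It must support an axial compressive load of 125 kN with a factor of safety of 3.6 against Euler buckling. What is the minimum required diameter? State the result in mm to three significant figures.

Required P_cr = n·P = 3.6 × 125 = 450.0 kN
L_e = K·L = 1 × 1.30 = 1.300 m
Required I = P_cr·L_e²/(π²E) = 4.500×10^5 × 1.300² / (π² × 1.04×10^11) = 7.409×10^-7 m⁴
I_req = 7.409×10^5 mm⁴
Solid circle: I = πd⁴/64  ⇒  d = (64I/π)^(1/4) = (64×7.409×10^5/π)^(1/4) = 62.3 mm

d ≈ 62.3 mm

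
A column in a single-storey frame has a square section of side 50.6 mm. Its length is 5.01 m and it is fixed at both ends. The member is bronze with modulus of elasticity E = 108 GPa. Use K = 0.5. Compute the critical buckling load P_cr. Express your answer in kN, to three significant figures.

P_cr ≈ 92.8 kN

I = a⁴/12 = 50.6⁴/12 = 5.463×10^5 mm⁴
I = 5.463×10^5 mm⁴ = 5.463×10^-7 m⁴
Effective length L_e = K·L = 0.5 × 5.01 = 2.505 m
P_cr = π²EI / L_e² = π² × 108×10⁹ × 5.463×10^-7 / 2.505² = 9.280×10^4 N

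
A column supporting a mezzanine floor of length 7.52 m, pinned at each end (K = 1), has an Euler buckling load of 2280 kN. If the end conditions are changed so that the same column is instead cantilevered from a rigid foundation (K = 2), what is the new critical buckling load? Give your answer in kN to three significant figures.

P_cr ≈ 570 kN

P_cr ∝ 1/K², so P_cr,new = P_cr,old × (K_old/K_new)² = 2280 × (1/2)²
= 2280 × 0.2500 = 570 kN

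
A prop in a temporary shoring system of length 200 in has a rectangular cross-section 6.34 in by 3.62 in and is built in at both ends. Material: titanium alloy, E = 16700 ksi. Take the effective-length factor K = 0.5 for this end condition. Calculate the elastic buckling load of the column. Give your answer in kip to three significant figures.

Buckling occurs about the weak axis: I_min = h·b³/12 with b = 3.62 in (the shorter side).
I_min = 6.34×3.62³/12 = 25.06 in⁴
Effective length L_e = K·L = 0.5 × 200 = 100.0 in
P_cr = π²EI / L_e² = π² × 16700×10³ × 25.06 / 100.0² = 4.131×10^5 lb

P_cr ≈ 413 kip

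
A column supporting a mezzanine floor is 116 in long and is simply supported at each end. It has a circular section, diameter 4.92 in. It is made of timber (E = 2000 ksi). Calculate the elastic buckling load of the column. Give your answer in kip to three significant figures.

I = πd⁴/64 = π×4.92⁴/64 = 28.76 in⁴
Effective length L_e = K·L = 1 × 116 = 116.0 in
P_cr = π²EI / L_e² = π² × 2000×10³ × 28.76 / 116.0² = 4.219×10^4 lb

P_cr ≈ 42.2 kip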